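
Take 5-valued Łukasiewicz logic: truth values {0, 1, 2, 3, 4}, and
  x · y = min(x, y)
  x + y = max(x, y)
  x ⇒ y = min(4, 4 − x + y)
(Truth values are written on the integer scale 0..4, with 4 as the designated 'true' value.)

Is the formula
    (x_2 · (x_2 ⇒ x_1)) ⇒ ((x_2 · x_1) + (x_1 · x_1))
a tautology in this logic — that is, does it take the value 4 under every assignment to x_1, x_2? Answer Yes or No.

Counterexample: take x_1 = 0, x_2 = 1.
x_2 ⇒ x_1 = 1 ⇒ 0 = 3
x_2 · (x_2 ⇒ x_1) = 1 · 3 = 1
x_2 · x_1 = 1 · 0 = 0
x_1 · x_1 = 0 · 0 = 0
(x_2 · x_1) + (x_1 · x_1) = 0 + 0 = 0
(x_2 · (x_2 ⇒ x_1)) ⇒ ((x_2 · x_1) + (x_1 · x_1)) = 1 ⇒ 0 = 3
This gives 3 ≠ 4.

No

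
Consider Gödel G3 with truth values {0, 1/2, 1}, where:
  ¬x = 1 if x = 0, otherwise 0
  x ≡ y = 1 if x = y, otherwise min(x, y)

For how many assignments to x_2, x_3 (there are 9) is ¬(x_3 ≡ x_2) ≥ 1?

4

x_2 = 0, x_3 = 0 ↦ 0  <
x_2 = 0, x_3 = 1/2 ↦ 1  ≥
x_2 = 0, x_3 = 1 ↦ 1  ≥
x_2 = 1/2, x_3 = 0 ↦ 1  ≥
x_2 = 1/2, x_3 = 1/2 ↦ 0  <
x_2 = 1/2, x_3 = 1 ↦ 0  <
x_2 = 1, x_3 = 0 ↦ 1  ≥
x_2 = 1, x_3 = 1/2 ↦ 0  <
x_2 = 1, x_3 = 1 ↦ 0  <
So 4 of the 9 assignments meet the threshold.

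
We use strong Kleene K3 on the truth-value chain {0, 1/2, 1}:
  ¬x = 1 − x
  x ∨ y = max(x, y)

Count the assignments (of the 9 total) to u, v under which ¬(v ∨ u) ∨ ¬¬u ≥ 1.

4

u = 0, v = 0 ↦ 1  ≥
u = 0, v = 1/2 ↦ 1/2  <
u = 0, v = 1 ↦ 0  <
u = 1/2, v = 0 ↦ 1/2  <
u = 1/2, v = 1/2 ↦ 1/2  <
u = 1/2, v = 1 ↦ 1/2  <
u = 1, v = 0 ↦ 1  ≥
u = 1, v = 1/2 ↦ 1  ≥
u = 1, v = 1 ↦ 1  ≥
So 4 of the 9 assignments meet the threshold.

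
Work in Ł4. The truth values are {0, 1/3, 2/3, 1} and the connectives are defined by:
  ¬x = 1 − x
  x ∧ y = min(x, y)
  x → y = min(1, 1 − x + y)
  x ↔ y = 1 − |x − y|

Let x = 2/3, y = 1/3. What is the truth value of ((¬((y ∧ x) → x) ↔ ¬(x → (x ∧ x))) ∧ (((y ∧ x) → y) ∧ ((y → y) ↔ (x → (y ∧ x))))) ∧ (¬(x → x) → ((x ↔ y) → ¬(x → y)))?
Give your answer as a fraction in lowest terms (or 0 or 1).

y ∧ x = 1/3 ∧ 2/3 = 1/3
(y ∧ x) → x = 1/3 → 2/3 = 1
¬((y ∧ x) → x) = ¬1 = 0
x ∧ x = 2/3 ∧ 2/3 = 2/3
x → (x ∧ x) = 2/3 → 2/3 = 1
¬(x → (x ∧ x)) = ¬1 = 0
¬((y ∧ x) → x) ↔ ¬(x → (x ∧ x)) = 0 ↔ 0 = 1
y ∧ x = 1/3 ∧ 2/3 = 1/3
(y ∧ x) → y = 1/3 → 1/3 = 1
y → y = 1/3 → 1/3 = 1
y ∧ x = 1/3 ∧ 2/3 = 1/3
x → (y ∧ x) = 2/3 → 1/3 = 2/3
(y → y) ↔ (x → (y ∧ x)) = 1 ↔ 2/3 = 2/3
((y ∧ x) → y) ∧ ((y → y) ↔ (x → (y ∧ x))) = 1 ∧ 2/3 = 2/3
(¬((y ∧ x) → x) ↔ ¬(x → (x ∧ x))) ∧ (((y ∧ x) → y) ∧ ((y → y) ↔ (x → (y ∧ x)))) = 1 ∧ 2/3 = 2/3
x → x = 2/3 → 2/3 = 1
¬(x → x) = ¬1 = 0
x ↔ y = 2/3 ↔ 1/3 = 2/3
x → y = 2/3 → 1/3 = 2/3
¬(x → y) = ¬2/3 = 1/3
(x ↔ y) → ¬(x → y) = 2/3 → 1/3 = 2/3
¬(x → x) → ((x ↔ y) → ¬(x → y)) = 0 → 2/3 = 1
((¬((y ∧ x) → x) ↔ ¬(x → (x ∧ x))) ∧ (((y ∧ x) → y) ∧ ((y → y) ↔ (x → (y ∧ x))))) ∧ (¬(x → x) → ((x ↔ y) → ¬(x → y))) = 2/3 ∧ 1 = 2/3

2/3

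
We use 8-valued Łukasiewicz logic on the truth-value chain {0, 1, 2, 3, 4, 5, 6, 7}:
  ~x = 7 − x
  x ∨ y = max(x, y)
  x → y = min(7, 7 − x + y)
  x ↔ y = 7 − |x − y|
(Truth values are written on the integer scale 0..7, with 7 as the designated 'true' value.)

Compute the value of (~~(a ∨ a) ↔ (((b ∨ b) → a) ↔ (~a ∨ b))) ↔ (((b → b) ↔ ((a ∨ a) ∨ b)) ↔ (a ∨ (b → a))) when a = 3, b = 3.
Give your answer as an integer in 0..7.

4

a ∨ a = 3 ∨ 3 = 3
~(a ∨ a) = ~3 = 4
~~(a ∨ a) = ~4 = 3
b ∨ b = 3 ∨ 3 = 3
(b ∨ b) → a = 3 → 3 = 7
~a = ~3 = 4
~a ∨ b = 4 ∨ 3 = 4
((b ∨ b) → a) ↔ (~a ∨ b) = 7 ↔ 4 = 4
~~(a ∨ a) ↔ (((b ∨ b) → a) ↔ (~a ∨ b)) = 3 ↔ 4 = 6
b → b = 3 → 3 = 7
a ∨ a = 3 ∨ 3 = 3
(a ∨ a) ∨ b = 3 ∨ 3 = 3
(b → b) ↔ ((a ∨ a) ∨ b) = 7 ↔ 3 = 3
b → a = 3 → 3 = 7
a ∨ (b → a) = 3 ∨ 7 = 7
((b → b) ↔ ((a ∨ a) ∨ b)) ↔ (a ∨ (b → a)) = 3 ↔ 7 = 3
(~~(a ∨ a) ↔ (((b ∨ b) → a) ↔ (~a ∨ b))) ↔ (((b → b) ↔ ((a ∨ a) ∨ b)) ↔ (a ∨ (b → a))) = 6 ↔ 3 = 4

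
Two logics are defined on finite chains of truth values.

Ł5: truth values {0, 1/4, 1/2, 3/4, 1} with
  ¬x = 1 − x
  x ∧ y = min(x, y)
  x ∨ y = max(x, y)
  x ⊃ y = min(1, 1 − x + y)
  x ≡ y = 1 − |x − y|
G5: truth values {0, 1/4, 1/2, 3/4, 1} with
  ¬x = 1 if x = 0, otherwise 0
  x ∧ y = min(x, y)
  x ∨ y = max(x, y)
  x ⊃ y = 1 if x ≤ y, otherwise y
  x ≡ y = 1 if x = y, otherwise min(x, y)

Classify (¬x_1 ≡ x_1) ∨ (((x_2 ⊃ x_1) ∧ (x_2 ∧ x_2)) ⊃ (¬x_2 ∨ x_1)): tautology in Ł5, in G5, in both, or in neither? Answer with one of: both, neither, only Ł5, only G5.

In Ł5: at x_1 = 1/4, x_2 = 3/4 the value is 3/4 — not a tautology.
In G5: every assignment gives 1 — tautology.

only G5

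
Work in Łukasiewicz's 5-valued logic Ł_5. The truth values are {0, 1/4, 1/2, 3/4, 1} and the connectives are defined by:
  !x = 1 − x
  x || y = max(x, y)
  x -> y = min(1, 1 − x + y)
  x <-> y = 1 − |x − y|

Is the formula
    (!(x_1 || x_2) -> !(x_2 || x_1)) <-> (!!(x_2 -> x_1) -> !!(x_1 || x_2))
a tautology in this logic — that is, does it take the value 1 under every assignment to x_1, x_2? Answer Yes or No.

No

Counterexample: take x_1 = 0, x_2 = 0.
x_1 || x_2 = 0 || 0 = 0
!(x_1 || x_2) = !0 = 1
x_2 || x_1 = 0 || 0 = 0
!(x_2 || x_1) = !0 = 1
!(x_1 || x_2) -> !(x_2 || x_1) = 1 -> 1 = 1
x_2 -> x_1 = 0 -> 0 = 1
!(x_2 -> x_1) = !1 = 0
!!(x_2 -> x_1) = !0 = 1
x_1 || x_2 = 0 || 0 = 0
!(x_1 || x_2) = !0 = 1
!!(x_1 || x_2) = !1 = 0
!!(x_2 -> x_1) -> !!(x_1 || x_2) = 1 -> 0 = 0
(!(x_1 || x_2) -> !(x_2 || x_1)) <-> (!!(x_2 -> x_1) -> !!(x_1 || x_2)) = 1 <-> 0 = 0
This gives 0 ≠ 1.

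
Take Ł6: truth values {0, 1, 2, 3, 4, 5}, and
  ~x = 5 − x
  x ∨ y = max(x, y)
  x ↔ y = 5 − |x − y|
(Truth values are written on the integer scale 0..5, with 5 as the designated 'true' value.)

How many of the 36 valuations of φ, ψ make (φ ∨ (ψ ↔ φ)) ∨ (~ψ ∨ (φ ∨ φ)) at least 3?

30

value 5: 15 assignments (counts)
value 4: 11 assignments (counts)
value 3: 4 assignments (counts)
value 2: 3 assignments
value 1: 2 assignments
value 0: 1 assignment
So 30 of the 36 assignments meet the threshold.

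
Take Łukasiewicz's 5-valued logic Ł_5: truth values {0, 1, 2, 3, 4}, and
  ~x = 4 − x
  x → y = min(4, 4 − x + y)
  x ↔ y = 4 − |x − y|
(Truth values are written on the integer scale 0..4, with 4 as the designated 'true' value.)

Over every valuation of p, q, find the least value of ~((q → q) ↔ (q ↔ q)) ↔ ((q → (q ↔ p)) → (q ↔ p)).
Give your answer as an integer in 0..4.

Take p = 0, q = 0:
q → q = 0 → 0 = 4
q ↔ q = 0 ↔ 0 = 4
(q → q) ↔ (q ↔ q) = 4 ↔ 4 = 4
~((q → q) ↔ (q ↔ q)) = ~4 = 0
q ↔ p = 0 ↔ 0 = 4
q → (q ↔ p) = 0 → 4 = 4
q ↔ p = 0 ↔ 0 = 4
(q → (q ↔ p)) → (q ↔ p) = 4 → 4 = 4
~((q → q) ↔ (q ↔ q)) ↔ ((q → (q ↔ p)) → (q ↔ p)) = 0 ↔ 4 = 0
No assignment yields a value below 0, so this is the minimum.

0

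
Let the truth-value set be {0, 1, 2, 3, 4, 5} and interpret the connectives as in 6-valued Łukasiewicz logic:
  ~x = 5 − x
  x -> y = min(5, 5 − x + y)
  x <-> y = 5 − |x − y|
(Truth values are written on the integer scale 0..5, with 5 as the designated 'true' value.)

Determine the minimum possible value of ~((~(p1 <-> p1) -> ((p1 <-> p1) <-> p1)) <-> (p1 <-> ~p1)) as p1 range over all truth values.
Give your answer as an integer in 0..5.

1

Take p1 = 2:
p1 <-> p1 = 2 <-> 2 = 5
~(p1 <-> p1) = ~5 = 0
p1 <-> p1 = 2 <-> 2 = 5
(p1 <-> p1) <-> p1 = 5 <-> 2 = 2
~(p1 <-> p1) -> ((p1 <-> p1) <-> p1) = 0 -> 2 = 5
~p1 = ~2 = 3
p1 <-> ~p1 = 2 <-> 3 = 4
(~(p1 <-> p1) -> ((p1 <-> p1) <-> p1)) <-> (p1 <-> ~p1) = 5 <-> 4 = 4
~((~(p1 <-> p1) -> ((p1 <-> p1) <-> p1)) <-> (p1 <-> ~p1)) = ~4 = 1
No assignment yields a value below 1, so this is the minimum.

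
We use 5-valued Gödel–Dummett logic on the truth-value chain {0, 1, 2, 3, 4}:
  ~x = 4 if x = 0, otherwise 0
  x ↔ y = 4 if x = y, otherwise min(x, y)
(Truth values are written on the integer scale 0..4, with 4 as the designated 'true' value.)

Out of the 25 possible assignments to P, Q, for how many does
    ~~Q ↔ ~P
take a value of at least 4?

8

value 4: 8 assignments (counts)
value 0: 17 assignments
So 8 of the 25 assignments meet the threshold.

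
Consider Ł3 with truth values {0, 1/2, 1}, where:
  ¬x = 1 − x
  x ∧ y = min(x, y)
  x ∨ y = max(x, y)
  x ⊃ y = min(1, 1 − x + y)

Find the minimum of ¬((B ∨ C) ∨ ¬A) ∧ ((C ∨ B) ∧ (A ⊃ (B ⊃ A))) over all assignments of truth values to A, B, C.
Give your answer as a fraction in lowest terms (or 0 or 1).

Take A = 0, B = 0, C = 0:
B ∨ C = 0 ∨ 0 = 0
¬A = ¬0 = 1
(B ∨ C) ∨ ¬A = 0 ∨ 1 = 1
¬((B ∨ C) ∨ ¬A) = ¬1 = 0
C ∨ B = 0 ∨ 0 = 0
B ⊃ A = 0 ⊃ 0 = 1
A ⊃ (B ⊃ A) = 0 ⊃ 1 = 1
(C ∨ B) ∧ (A ⊃ (B ⊃ A)) = 0 ∧ 1 = 0
¬((B ∨ C) ∨ ¬A) ∧ ((C ∨ B) ∧ (A ⊃ (B ⊃ A))) = 0 ∧ 0 = 0
No assignment yields a value below 0, so this is the minimum.

0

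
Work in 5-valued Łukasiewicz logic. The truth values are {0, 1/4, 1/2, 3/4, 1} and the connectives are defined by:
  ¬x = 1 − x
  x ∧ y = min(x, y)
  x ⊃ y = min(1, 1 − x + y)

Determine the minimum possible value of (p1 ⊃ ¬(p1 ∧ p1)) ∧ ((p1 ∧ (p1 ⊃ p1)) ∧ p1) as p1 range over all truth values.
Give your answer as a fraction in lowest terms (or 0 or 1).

Take p1 = 0:
p1 ∧ p1 = 0 ∧ 0 = 0
¬(p1 ∧ p1) = ¬0 = 1
p1 ⊃ ¬(p1 ∧ p1) = 0 ⊃ 1 = 1
p1 ⊃ p1 = 0 ⊃ 0 = 1
p1 ∧ (p1 ⊃ p1) = 0 ∧ 1 = 0
(p1 ∧ (p1 ⊃ p1)) ∧ p1 = 0 ∧ 0 = 0
(p1 ⊃ ¬(p1 ∧ p1)) ∧ ((p1 ∧ (p1 ⊃ p1)) ∧ p1) = 1 ∧ 0 = 0
No assignment yields a value below 0, so this is the minimum.

0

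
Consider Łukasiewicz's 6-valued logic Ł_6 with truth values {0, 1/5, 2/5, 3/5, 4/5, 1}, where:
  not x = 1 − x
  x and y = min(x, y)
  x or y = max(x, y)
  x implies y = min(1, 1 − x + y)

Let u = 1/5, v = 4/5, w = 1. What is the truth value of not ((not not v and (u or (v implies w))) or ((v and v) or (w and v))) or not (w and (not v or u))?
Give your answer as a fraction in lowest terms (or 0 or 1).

not v = not 4/5 = 1/5
not not v = not 1/5 = 4/5
v implies w = 4/5 implies 1 = 1
u or (v implies w) = 1/5 or 1 = 1
not not v and (u or (v implies w)) = 4/5 and 1 = 4/5
v and v = 4/5 and 4/5 = 4/5
w and v = 1 and 4/5 = 4/5
(v and v) or (w and v) = 4/5 or 4/5 = 4/5
(not not v and (u or (v implies w))) or ((v and v) or (w and v)) = 4/5 or 4/5 = 4/5
not ((not not v and (u or (v implies w))) or ((v and v) or (w and v))) = not 4/5 = 1/5
not v = not 4/5 = 1/5
not v or u = 1/5 or 1/5 = 1/5
w and (not v or u) = 1 and 1/5 = 1/5
not (w and (not v or u)) = not 1/5 = 4/5
not ((not not v and (u or (v implies w))) or ((v and v) or (w and v))) or not (w and (not v or u)) = 1/5 or 4/5 = 4/5

4/5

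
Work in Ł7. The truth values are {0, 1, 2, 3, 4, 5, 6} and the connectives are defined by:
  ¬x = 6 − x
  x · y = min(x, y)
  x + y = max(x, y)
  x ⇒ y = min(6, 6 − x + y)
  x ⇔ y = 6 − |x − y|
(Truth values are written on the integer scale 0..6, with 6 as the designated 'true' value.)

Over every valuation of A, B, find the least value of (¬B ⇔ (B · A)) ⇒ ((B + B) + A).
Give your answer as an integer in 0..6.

3

Take A = 3, B = 3:
¬B = ¬3 = 3
B · A = 3 · 3 = 3
¬B ⇔ (B · A) = 3 ⇔ 3 = 6
B + B = 3 + 3 = 3
(B + B) + A = 3 + 3 = 3
(¬B ⇔ (B · A)) ⇒ ((B + B) + A) = 6 ⇒ 3 = 3
No assignment yields a value below 3, so this is the minimum.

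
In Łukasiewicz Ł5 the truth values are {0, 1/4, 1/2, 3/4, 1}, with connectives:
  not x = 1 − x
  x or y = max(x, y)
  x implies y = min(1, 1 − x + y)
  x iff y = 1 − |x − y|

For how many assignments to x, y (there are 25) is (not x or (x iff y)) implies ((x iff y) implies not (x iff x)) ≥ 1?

9

value 1: 9 assignments (counts)
value 3/4: 2 assignments
value 1/2: 8 assignments
value 1/4: 1 assignment
value 0: 5 assignments
So 9 of the 25 assignments meet the threshold.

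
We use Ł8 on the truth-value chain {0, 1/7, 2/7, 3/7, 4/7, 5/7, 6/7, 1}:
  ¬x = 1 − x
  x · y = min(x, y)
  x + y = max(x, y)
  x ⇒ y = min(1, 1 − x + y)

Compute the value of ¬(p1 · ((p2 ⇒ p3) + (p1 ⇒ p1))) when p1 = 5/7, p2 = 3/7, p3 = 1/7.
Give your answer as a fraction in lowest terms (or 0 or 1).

p2 ⇒ p3 = 3/7 ⇒ 1/7 = 5/7
p1 ⇒ p1 = 5/7 ⇒ 5/7 = 1
(p2 ⇒ p3) + (p1 ⇒ p1) = 5/7 + 1 = 1
p1 · ((p2 ⇒ p3) + (p1 ⇒ p1)) = 5/7 · 1 = 5/7
¬(p1 · ((p2 ⇒ p3) + (p1 ⇒ p1))) = ¬5/7 = 2/7

2/7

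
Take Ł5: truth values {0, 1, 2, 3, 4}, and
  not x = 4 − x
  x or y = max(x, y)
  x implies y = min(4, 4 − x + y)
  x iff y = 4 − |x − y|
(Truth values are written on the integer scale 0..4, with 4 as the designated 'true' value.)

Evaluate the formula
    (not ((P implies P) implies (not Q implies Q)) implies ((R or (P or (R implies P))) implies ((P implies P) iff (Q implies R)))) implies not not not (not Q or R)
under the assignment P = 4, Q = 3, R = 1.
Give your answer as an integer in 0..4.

3

P implies P = 4 implies 4 = 4
not Q = not 3 = 1
not Q implies Q = 1 implies 3 = 4
(P implies P) implies (not Q implies Q) = 4 implies 4 = 4
not ((P implies P) implies (not Q implies Q)) = not 4 = 0
R implies P = 1 implies 4 = 4
P or (R implies P) = 4 or 4 = 4
R or (P or (R implies P)) = 1 or 4 = 4
P implies P = 4 implies 4 = 4
Q implies R = 3 implies 1 = 2
(P implies P) iff (Q implies R) = 4 iff 2 = 2
(R or (P or (R implies P))) implies ((P implies P) iff (Q implies R)) = 4 implies 2 = 2
not ((P implies P) implies (not Q implies Q)) implies ((R or (P or (R implies P))) implies ((P implies P) iff (Q implies R))) = 0 implies 2 = 4
not Q = not 3 = 1
not Q or R = 1 or 1 = 1
not (not Q or R) = not 1 = 3
not not (not Q or R) = not 3 = 1
not not not (not Q or R) = not 1 = 3
(not ((P implies P) implies (not Q implies Q)) implies ((R or (P or (R implies P))) implies ((P implies P) iff (Q implies R)))) implies not not not (not Q or R) = 4 implies 3 = 3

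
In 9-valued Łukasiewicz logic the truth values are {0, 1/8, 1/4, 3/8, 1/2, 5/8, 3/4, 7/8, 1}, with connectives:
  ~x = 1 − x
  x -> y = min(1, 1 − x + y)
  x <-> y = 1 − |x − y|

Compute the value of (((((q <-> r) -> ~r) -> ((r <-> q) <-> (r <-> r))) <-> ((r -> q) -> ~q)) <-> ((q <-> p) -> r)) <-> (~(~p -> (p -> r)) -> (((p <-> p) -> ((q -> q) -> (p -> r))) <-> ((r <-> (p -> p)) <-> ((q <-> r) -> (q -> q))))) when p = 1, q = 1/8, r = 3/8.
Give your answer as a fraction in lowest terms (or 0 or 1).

7/8

q <-> r = 1/8 <-> 3/8 = 3/4
~r = ~3/8 = 5/8
(q <-> r) -> ~r = 3/4 -> 5/8 = 7/8
r <-> q = 3/8 <-> 1/8 = 3/4
r <-> r = 3/8 <-> 3/8 = 1
(r <-> q) <-> (r <-> r) = 3/4 <-> 1 = 3/4
((q <-> r) -> ~r) -> ((r <-> q) <-> (r <-> r)) = 7/8 -> 3/4 = 7/8
r -> q = 3/8 -> 1/8 = 3/4
~q = ~1/8 = 7/8
(r -> q) -> ~q = 3/4 -> 7/8 = 1
(((q <-> r) -> ~r) -> ((r <-> q) <-> (r <-> r))) <-> ((r -> q) -> ~q) = 7/8 <-> 1 = 7/8
q <-> p = 1/8 <-> 1 = 1/8
(q <-> p) -> r = 1/8 -> 3/8 = 1
((((q <-> r) -> ~r) -> ((r <-> q) <-> (r <-> r))) <-> ((r -> q) -> ~q)) <-> ((q <-> p) -> r) = 7/8 <-> 1 = 7/8
~p = ~1 = 0
p -> r = 1 -> 3/8 = 3/8
~p -> (p -> r) = 0 -> 3/8 = 1
~(~p -> (p -> r)) = ~1 = 0
p <-> p = 1 <-> 1 = 1
q -> q = 1/8 -> 1/8 = 1
p -> r = 1 -> 3/8 = 3/8
(q -> q) -> (p -> r) = 1 -> 3/8 = 3/8
(p <-> p) -> ((q -> q) -> (p -> r)) = 1 -> 3/8 = 3/8
p -> p = 1 -> 1 = 1
r <-> (p -> p) = 3/8 <-> 1 = 3/8
q <-> r = 1/8 <-> 3/8 = 3/4
q -> q = 1/8 -> 1/8 = 1
(q <-> r) -> (q -> q) = 3/4 -> 1 = 1
(r <-> (p -> p)) <-> ((q <-> r) -> (q -> q)) = 3/8 <-> 1 = 3/8
((p <-> p) -> ((q -> q) -> (p -> r))) <-> ((r <-> (p -> p)) <-> ((q <-> r) -> (q -> q))) = 3/8 <-> 3/8 = 1
~(~p -> (p -> r)) -> (((p <-> p) -> ((q -> q) -> (p -> r))) <-> ((r <-> (p -> p)) <-> ((q <-> r) -> (q -> q)))) = 0 -> 1 = 1
(((((q <-> r) -> ~r) -> ((r <-> q) <-> (r <-> r))) <-> ((r -> q) -> ~q)) <-> ((q <-> p) -> r)) <-> (~(~p -> (p -> r)) -> (((p <-> p) -> ((q -> q) -> (p -> r))) <-> ((r <-> (p -> p)) <-> ((q <-> r) -> (q -> q))))) = 7/8 <-> 1 = 7/8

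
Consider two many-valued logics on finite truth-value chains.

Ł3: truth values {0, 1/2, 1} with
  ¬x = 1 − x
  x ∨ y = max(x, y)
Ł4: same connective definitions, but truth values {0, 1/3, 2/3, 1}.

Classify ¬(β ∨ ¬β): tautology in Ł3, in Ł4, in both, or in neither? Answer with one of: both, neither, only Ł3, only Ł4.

neither

In Ł3: at β = 0 the value is 0 — not a tautology.
In Ł4: at β = 0 the value is 0 — not a tautology.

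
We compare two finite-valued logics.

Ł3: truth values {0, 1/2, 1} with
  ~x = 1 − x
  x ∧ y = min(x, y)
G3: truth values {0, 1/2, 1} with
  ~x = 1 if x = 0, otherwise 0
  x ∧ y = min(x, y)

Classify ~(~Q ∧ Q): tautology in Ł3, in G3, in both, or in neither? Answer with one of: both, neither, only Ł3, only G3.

In Ł3: at Q = 1/2 the value is 1/2 — not a tautology.
In G3: every assignment gives 1 — tautology.

only G3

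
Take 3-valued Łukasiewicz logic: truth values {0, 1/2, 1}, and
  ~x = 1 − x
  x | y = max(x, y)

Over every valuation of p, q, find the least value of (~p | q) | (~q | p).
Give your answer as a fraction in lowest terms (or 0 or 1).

1/2

Take p = 1/2, q = 1/2:
~p = ~1/2 = 1/2
~p | q = 1/2 | 1/2 = 1/2
~q = ~1/2 = 1/2
~q | p = 1/2 | 1/2 = 1/2
(~p | q) | (~q | p) = 1/2 | 1/2 = 1/2
No assignment yields a value below 1/2, so this is the minimum.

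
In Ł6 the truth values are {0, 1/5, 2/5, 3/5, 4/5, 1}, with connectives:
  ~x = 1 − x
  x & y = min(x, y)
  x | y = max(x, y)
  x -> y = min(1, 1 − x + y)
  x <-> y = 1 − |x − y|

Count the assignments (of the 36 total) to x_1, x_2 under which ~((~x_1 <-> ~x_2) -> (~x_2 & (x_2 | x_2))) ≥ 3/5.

value 1: 2 assignments (counts)
value 4/5: 4 assignments (counts)
value 3/5: 8 assignments (counts)
value 2/5: 8 assignments
value 1/5: 8 assignments
value 0: 6 assignments
So 14 of the 36 assignments meet the threshold.

14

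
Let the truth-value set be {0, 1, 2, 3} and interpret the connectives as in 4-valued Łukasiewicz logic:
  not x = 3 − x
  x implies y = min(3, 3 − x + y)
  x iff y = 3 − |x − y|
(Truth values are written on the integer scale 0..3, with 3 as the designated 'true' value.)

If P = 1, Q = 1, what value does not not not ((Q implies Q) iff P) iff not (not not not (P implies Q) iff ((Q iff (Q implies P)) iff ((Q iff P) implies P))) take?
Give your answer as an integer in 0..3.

Q implies Q = 1 implies 1 = 3
(Q implies Q) iff P = 3 iff 1 = 1
not ((Q implies Q) iff P) = not 1 = 2
not not ((Q implies Q) iff P) = not 2 = 1
not not not ((Q implies Q) iff P) = not 1 = 2
P implies Q = 1 implies 1 = 3
not (P implies Q) = not 3 = 0
not not (P implies Q) = not 0 = 3
not not not (P implies Q) = not 3 = 0
Q implies P = 1 implies 1 = 3
Q iff (Q implies P) = 1 iff 3 = 1
Q iff P = 1 iff 1 = 3
(Q iff P) implies P = 3 implies 1 = 1
(Q iff (Q implies P)) iff ((Q iff P) implies P) = 1 iff 1 = 3
not not not (P implies Q) iff ((Q iff (Q implies P)) iff ((Q iff P) implies P)) = 0 iff 3 = 0
not (not not not (P implies Q) iff ((Q iff (Q implies P)) iff ((Q iff P) implies P))) = not 0 = 3
not not not ((Q implies Q) iff P) iff not (not not not (P implies Q) iff ((Q iff (Q implies P)) iff ((Q iff P) implies P))) = 2 iff 3 = 2

2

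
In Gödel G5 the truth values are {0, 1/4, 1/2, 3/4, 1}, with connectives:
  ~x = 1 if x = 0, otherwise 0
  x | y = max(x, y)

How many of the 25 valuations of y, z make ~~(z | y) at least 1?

24

value 1: 24 assignments (counts)
value 0: 1 assignment
So 24 of the 25 assignments meet the threshold.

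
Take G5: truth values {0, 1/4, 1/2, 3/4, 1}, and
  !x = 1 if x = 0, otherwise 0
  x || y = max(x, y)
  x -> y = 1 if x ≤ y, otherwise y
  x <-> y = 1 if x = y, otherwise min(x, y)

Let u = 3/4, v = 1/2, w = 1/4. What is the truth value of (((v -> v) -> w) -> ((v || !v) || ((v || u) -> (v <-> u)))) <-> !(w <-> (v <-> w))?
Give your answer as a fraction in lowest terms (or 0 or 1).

v -> v = 1/2 -> 1/2 = 1
(v -> v) -> w = 1 -> 1/4 = 1/4
!v = !1/2 = 0
v || !v = 1/2 || 0 = 1/2
v || u = 1/2 || 3/4 = 3/4
v <-> u = 1/2 <-> 3/4 = 1/2
(v || u) -> (v <-> u) = 3/4 -> 1/2 = 1/2
(v || !v) || ((v || u) -> (v <-> u)) = 1/2 || 1/2 = 1/2
((v -> v) -> w) -> ((v || !v) || ((v || u) -> (v <-> u))) = 1/4 -> 1/2 = 1
v <-> w = 1/2 <-> 1/4 = 1/4
w <-> (v <-> w) = 1/4 <-> 1/4 = 1
!(w <-> (v <-> w)) = !1 = 0
(((v -> v) -> w) -> ((v || !v) || ((v || u) -> (v <-> u)))) <-> !(w <-> (v <-> w)) = 1 <-> 0 = 0

0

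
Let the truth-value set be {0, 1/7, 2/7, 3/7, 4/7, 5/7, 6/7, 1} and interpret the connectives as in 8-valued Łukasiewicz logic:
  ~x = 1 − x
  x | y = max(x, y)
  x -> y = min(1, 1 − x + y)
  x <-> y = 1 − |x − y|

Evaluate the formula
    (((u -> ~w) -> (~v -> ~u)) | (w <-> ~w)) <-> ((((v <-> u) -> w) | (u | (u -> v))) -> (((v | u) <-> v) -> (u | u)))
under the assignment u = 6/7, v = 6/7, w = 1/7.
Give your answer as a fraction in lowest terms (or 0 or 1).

~w = ~1/7 = 6/7
u -> ~w = 6/7 -> 6/7 = 1
~v = ~6/7 = 1/7
~u = ~6/7 = 1/7
~v -> ~u = 1/7 -> 1/7 = 1
(u -> ~w) -> (~v -> ~u) = 1 -> 1 = 1
~w = ~1/7 = 6/7
w <-> ~w = 1/7 <-> 6/7 = 2/7
((u -> ~w) -> (~v -> ~u)) | (w <-> ~w) = 1 | 2/7 = 1
v <-> u = 6/7 <-> 6/7 = 1
(v <-> u) -> w = 1 -> 1/7 = 1/7
u -> v = 6/7 -> 6/7 = 1
u | (u -> v) = 6/7 | 1 = 1
((v <-> u) -> w) | (u | (u -> v)) = 1/7 | 1 = 1
v | u = 6/7 | 6/7 = 6/7
(v | u) <-> v = 6/7 <-> 6/7 = 1
u | u = 6/7 | 6/7 = 6/7
((v | u) <-> v) -> (u | u) = 1 -> 6/7 = 6/7
(((v <-> u) -> w) | (u | (u -> v))) -> (((v | u) <-> v) -> (u | u)) = 1 -> 6/7 = 6/7
(((u -> ~w) -> (~v -> ~u)) | (w <-> ~w)) <-> ((((v <-> u) -> w) | (u | (u -> v))) -> (((v | u) <-> v) -> (u | u))) = 1 <-> 6/7 = 6/7

6/7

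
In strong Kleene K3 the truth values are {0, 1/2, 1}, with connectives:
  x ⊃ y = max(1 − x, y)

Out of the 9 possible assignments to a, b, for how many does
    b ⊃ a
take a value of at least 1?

a = 0, b = 0 ↦ 1  ≥
a = 0, b = 1/2 ↦ 1/2  <
a = 0, b = 1 ↦ 0  <
a = 1/2, b = 0 ↦ 1  ≥
a = 1/2, b = 1/2 ↦ 1/2  <
a = 1/2, b = 1 ↦ 1/2  <
a = 1, b = 0 ↦ 1  ≥
a = 1, b = 1/2 ↦ 1  ≥
a = 1, b = 1 ↦ 1  ≥
So 5 of the 9 assignments meet the threshold.

5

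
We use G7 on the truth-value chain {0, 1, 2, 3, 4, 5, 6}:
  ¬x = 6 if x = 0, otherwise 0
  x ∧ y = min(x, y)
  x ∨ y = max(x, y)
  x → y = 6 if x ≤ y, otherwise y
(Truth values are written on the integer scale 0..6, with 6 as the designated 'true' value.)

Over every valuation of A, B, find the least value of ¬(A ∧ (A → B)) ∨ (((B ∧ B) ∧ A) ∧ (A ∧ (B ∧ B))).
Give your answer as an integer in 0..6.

1

Take A = 1, B = 1:
A → B = 1 → 1 = 6
A ∧ (A → B) = 1 ∧ 6 = 1
¬(A ∧ (A → B)) = ¬1 = 0
B ∧ B = 1 ∧ 1 = 1
(B ∧ B) ∧ A = 1 ∧ 1 = 1
B ∧ B = 1 ∧ 1 = 1
A ∧ (B ∧ B) = 1 ∧ 1 = 1
((B ∧ B) ∧ A) ∧ (A ∧ (B ∧ B)) = 1 ∧ 1 = 1
¬(A ∧ (A → B)) ∨ (((B ∧ B) ∧ A) ∧ (A ∧ (B ∧ B))) = 0 ∨ 1 = 1
No assignment yields a value below 1, so this is the minimum.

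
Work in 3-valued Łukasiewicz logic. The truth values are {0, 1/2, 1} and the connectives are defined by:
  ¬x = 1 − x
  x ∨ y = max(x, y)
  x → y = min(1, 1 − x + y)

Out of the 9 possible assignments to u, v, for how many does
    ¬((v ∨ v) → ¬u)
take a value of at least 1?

1

u = 0, v = 0 ↦ 0  <
u = 0, v = 1/2 ↦ 0  <
u = 0, v = 1 ↦ 0  <
u = 1/2, v = 0 ↦ 0  <
u = 1/2, v = 1/2 ↦ 0  <
u = 1/2, v = 1 ↦ 1/2  <
u = 1, v = 0 ↦ 0  <
u = 1, v = 1/2 ↦ 1/2  <
u = 1, v = 1 ↦ 1  ≥
So 1 of the 9 assignments meets the threshold.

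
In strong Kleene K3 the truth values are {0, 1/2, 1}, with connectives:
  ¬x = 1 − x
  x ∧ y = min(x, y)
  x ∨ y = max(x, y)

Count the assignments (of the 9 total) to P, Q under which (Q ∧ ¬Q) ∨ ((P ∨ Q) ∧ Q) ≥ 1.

3

P = 0, Q = 0 ↦ 0  <
P = 0, Q = 1/2 ↦ 1/2  <
P = 0, Q = 1 ↦ 1  ≥
P = 1/2, Q = 0 ↦ 0  <
P = 1/2, Q = 1/2 ↦ 1/2  <
P = 1/2, Q = 1 ↦ 1  ≥
P = 1, Q = 0 ↦ 0  <
P = 1, Q = 1/2 ↦ 1/2  <
P = 1, Q = 1 ↦ 1  ≥
So 3 of the 9 assignments meet the threshold.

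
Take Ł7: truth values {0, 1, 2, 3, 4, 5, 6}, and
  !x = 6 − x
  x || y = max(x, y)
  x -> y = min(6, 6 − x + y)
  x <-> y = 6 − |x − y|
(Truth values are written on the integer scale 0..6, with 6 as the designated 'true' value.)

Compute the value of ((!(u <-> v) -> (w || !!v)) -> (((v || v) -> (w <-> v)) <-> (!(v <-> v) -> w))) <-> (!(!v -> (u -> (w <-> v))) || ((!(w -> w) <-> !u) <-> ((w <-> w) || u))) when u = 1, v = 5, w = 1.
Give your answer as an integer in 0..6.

4

u <-> v = 1 <-> 5 = 2
!(u <-> v) = !2 = 4
!v = !5 = 1
!!v = !1 = 5
w || !!v = 1 || 5 = 5
!(u <-> v) -> (w || !!v) = 4 -> 5 = 6
v || v = 5 || 5 = 5
w <-> v = 1 <-> 5 = 2
(v || v) -> (w <-> v) = 5 -> 2 = 3
v <-> v = 5 <-> 5 = 6
!(v <-> v) = !6 = 0
!(v <-> v) -> w = 0 -> 1 = 6
((v || v) -> (w <-> v)) <-> (!(v <-> v) -> w) = 3 <-> 6 = 3
(!(u <-> v) -> (w || !!v)) -> (((v || v) -> (w <-> v)) <-> (!(v <-> v) -> w)) = 6 -> 3 = 3
!v = !5 = 1
w <-> v = 1 <-> 5 = 2
u -> (w <-> v) = 1 -> 2 = 6
!v -> (u -> (w <-> v)) = 1 -> 6 = 6
!(!v -> (u -> (w <-> v))) = !6 = 0
w -> w = 1 -> 1 = 6
!(w -> w) = !6 = 0
!u = !1 = 5
!(w -> w) <-> !u = 0 <-> 5 = 1
w <-> w = 1 <-> 1 = 6
(w <-> w) || u = 6 || 1 = 6
(!(w -> w) <-> !u) <-> ((w <-> w) || u) = 1 <-> 6 = 1
!(!v -> (u -> (w <-> v))) || ((!(w -> w) <-> !u) <-> ((w <-> w) || u)) = 0 || 1 = 1
((!(u <-> v) -> (w || !!v)) -> (((v || v) -> (w <-> v)) <-> (!(v <-> v) -> w))) <-> (!(!v -> (u -> (w <-> v))) || ((!(w -> w) <-> !u) <-> ((w <-> w) || u))) = 3 <-> 1 = 4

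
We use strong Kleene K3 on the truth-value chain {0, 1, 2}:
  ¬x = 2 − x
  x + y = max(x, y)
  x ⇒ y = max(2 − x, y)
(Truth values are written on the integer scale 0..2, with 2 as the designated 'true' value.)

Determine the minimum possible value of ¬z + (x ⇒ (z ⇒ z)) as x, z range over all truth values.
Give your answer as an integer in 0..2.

Take x = 1, z = 1:
¬z = ¬1 = 1
z ⇒ z = 1 ⇒ 1 = 1
x ⇒ (z ⇒ z) = 1 ⇒ 1 = 1
¬z + (x ⇒ (z ⇒ z)) = 1 + 1 = 1
No assignment yields a value below 1, so this is the minimum.

1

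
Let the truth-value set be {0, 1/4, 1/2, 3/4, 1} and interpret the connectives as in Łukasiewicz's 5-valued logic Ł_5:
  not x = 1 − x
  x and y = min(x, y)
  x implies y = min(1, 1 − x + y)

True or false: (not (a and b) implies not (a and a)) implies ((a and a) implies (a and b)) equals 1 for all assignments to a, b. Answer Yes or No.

At a = 1/4, b = 0, for instance:
a and b = 1/4 and 0 = 0
not (a and b) = not 0 = 1
a and a = 1/4 and 1/4 = 1/4
not (a and a) = not 1/4 = 3/4
not (a and b) implies not (a and a) = 1 implies 3/4 = 3/4
(a and a) implies (a and b) = 1/4 implies 0 = 3/4
(not (a and b) implies not (a and a)) implies ((a and a) implies (a and b)) = 3/4 implies 3/4 = 1
and checking the remaining 24 assignments likewise gives ≥ 1 in every case.

Yes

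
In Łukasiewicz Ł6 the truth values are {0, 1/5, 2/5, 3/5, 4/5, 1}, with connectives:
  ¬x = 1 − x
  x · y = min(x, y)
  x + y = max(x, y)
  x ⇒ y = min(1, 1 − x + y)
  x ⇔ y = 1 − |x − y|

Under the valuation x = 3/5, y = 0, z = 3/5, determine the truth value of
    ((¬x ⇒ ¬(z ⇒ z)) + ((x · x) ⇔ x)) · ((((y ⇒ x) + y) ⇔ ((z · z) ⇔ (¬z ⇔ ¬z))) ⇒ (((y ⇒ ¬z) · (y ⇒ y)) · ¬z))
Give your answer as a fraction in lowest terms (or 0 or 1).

¬x = ¬3/5 = 2/5
z ⇒ z = 3/5 ⇒ 3/5 = 1
¬(z ⇒ z) = ¬1 = 0
¬x ⇒ ¬(z ⇒ z) = 2/5 ⇒ 0 = 3/5
x · x = 3/5 · 3/5 = 3/5
(x · x) ⇔ x = 3/5 ⇔ 3/5 = 1
(¬x ⇒ ¬(z ⇒ z)) + ((x · x) ⇔ x) = 3/5 + 1 = 1
y ⇒ x = 0 ⇒ 3/5 = 1
(y ⇒ x) + y = 1 + 0 = 1
z · z = 3/5 · 3/5 = 3/5
¬z = ¬3/5 = 2/5
¬z = ¬3/5 = 2/5
¬z ⇔ ¬z = 2/5 ⇔ 2/5 = 1
(z · z) ⇔ (¬z ⇔ ¬z) = 3/5 ⇔ 1 = 3/5
((y ⇒ x) + y) ⇔ ((z · z) ⇔ (¬z ⇔ ¬z)) = 1 ⇔ 3/5 = 3/5
¬z = ¬3/5 = 2/5
y ⇒ ¬z = 0 ⇒ 2/5 = 1
y ⇒ y = 0 ⇒ 0 = 1
(y ⇒ ¬z) · (y ⇒ y) = 1 · 1 = 1
¬z = ¬3/5 = 2/5
((y ⇒ ¬z) · (y ⇒ y)) · ¬z = 1 · 2/5 = 2/5
(((y ⇒ x) + y) ⇔ ((z · z) ⇔ (¬z ⇔ ¬z))) ⇒ (((y ⇒ ¬z) · (y ⇒ y)) · ¬z) = 3/5 ⇒ 2/5 = 4/5
((¬x ⇒ ¬(z ⇒ z)) + ((x · x) ⇔ x)) · ((((y ⇒ x) + y) ⇔ ((z · z) ⇔ (¬z ⇔ ¬z))) ⇒ (((y ⇒ ¬z) · (y ⇒ y)) · ¬z)) = 1 · 4/5 = 4/5

4/5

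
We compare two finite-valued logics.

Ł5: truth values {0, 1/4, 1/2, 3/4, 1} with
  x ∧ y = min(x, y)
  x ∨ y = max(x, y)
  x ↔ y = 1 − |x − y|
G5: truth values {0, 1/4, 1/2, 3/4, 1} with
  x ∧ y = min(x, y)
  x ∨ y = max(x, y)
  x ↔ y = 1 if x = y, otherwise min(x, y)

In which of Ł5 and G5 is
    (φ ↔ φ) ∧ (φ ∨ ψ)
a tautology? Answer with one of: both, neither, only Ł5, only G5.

In Ł5: at φ = 0, ψ = 0 the value is 0 — not a tautology.
In G5: at φ = 0, ψ = 0 the value is 0 — not a tautology.

neither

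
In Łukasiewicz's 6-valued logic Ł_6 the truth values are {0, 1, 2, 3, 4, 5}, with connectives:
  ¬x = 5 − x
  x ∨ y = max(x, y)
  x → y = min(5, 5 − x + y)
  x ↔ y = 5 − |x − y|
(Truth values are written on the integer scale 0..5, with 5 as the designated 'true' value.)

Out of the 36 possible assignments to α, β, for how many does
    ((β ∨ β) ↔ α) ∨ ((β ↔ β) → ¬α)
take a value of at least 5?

value 5: 11 assignments (counts)
value 4: 12 assignments
value 3: 7 assignments
value 2: 3 assignments
value 1: 2 assignments
value 0: 1 assignment
So 11 of the 36 assignments meet the threshold.

11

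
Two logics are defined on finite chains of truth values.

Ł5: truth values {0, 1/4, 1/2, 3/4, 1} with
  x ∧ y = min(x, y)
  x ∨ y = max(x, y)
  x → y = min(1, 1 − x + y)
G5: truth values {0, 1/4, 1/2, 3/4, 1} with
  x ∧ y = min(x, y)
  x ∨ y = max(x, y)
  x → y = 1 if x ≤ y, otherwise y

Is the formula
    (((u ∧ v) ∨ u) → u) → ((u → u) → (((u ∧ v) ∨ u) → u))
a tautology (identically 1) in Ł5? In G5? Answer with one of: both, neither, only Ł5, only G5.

In Ł5: every assignment gives 1 — tautology.
In G5: every assignment gives 1 — tautology.

both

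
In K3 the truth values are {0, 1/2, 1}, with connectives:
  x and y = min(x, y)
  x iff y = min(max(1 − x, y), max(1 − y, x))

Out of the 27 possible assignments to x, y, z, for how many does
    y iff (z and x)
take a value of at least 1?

6

value 1: 6 assignments (counts)
value 1/2: 15 assignments
value 0: 6 assignments
So 6 of the 27 assignments meet the threshold.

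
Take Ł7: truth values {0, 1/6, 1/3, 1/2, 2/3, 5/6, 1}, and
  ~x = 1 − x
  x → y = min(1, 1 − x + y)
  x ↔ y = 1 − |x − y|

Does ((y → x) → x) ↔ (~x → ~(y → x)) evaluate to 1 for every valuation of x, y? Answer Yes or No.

Yes

At x = 1/3, y = 0, for instance:
y → x = 0 → 1/3 = 1
(y → x) → x = 1 → 1/3 = 1/3
~x = ~1/3 = 2/3
~(y → x) = ~1 = 0
~x → ~(y → x) = 2/3 → 0 = 1/3
((y → x) → x) ↔ (~x → ~(y → x)) = 1/3 ↔ 1/3 = 1
and checking the remaining 48 assignments likewise gives ≥ 1 in every case.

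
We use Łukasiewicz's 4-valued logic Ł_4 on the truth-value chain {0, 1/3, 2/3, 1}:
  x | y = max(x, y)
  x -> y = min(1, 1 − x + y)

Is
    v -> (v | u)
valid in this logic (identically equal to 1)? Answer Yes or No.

u = 0, v = 0 ↦ 1
u = 0, v = 1/3 ↦ 1
u = 0, v = 2/3 ↦ 1
u = 0, v = 1 ↦ 1
u = 1/3, v = 0 ↦ 1
u = 1/3, v = 1/3 ↦ 1
u = 1/3, v = 2/3 ↦ 1
u = 1/3, v = 1 ↦ 1
u = 2/3, v = 0 ↦ 1
u = 2/3, v = 1/3 ↦ 1
u = 2/3, v = 2/3 ↦ 1
u = 2/3, v = 1 ↦ 1
u = 1, v = 0 ↦ 1
u = 1, v = 1/3 ↦ 1
u = 1, v = 2/3 ↦ 1
u = 1, v = 1 ↦ 1
Every assignment gives a value ≥ 1.

Yes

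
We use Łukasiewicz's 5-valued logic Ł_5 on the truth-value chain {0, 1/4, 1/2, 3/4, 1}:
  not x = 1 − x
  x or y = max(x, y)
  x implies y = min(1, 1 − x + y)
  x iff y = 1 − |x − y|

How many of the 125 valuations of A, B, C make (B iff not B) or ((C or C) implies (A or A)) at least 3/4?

value 1: 85 assignments (counts)
value 3/4: 16 assignments (counts)
value 1/2: 18 assignments
value 1/4: 4 assignments
value 0: 2 assignments
So 101 of the 125 assignments meet the threshold.

101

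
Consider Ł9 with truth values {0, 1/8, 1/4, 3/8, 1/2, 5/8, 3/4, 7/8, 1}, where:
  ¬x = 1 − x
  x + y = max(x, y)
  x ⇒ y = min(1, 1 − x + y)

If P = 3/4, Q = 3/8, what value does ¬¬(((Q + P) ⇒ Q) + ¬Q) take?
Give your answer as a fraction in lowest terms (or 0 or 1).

Q + P = 3/8 + 3/4 = 3/4
(Q + P) ⇒ Q = 3/4 ⇒ 3/8 = 5/8
¬Q = ¬3/8 = 5/8
((Q + P) ⇒ Q) + ¬Q = 5/8 + 5/8 = 5/8
¬(((Q + P) ⇒ Q) + ¬Q) = ¬5/8 = 3/8
¬¬(((Q + P) ⇒ Q) + ¬Q) = ¬3/8 = 5/8

5/8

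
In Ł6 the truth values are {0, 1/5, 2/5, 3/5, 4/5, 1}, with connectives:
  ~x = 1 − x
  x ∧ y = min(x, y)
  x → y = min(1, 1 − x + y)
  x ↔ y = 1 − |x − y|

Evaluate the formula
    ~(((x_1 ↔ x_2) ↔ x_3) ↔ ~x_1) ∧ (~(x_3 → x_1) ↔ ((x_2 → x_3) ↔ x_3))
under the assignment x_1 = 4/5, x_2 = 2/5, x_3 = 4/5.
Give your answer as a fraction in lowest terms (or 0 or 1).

1/5

x_1 ↔ x_2 = 4/5 ↔ 2/5 = 3/5
(x_1 ↔ x_2) ↔ x_3 = 3/5 ↔ 4/5 = 4/5
~x_1 = ~4/5 = 1/5
((x_1 ↔ x_2) ↔ x_3) ↔ ~x_1 = 4/5 ↔ 1/5 = 2/5
~(((x_1 ↔ x_2) ↔ x_3) ↔ ~x_1) = ~2/5 = 3/5
x_3 → x_1 = 4/5 → 4/5 = 1
~(x_3 → x_1) = ~1 = 0
x_2 → x_3 = 2/5 → 4/5 = 1
(x_2 → x_3) ↔ x_3 = 1 ↔ 4/5 = 4/5
~(x_3 → x_1) ↔ ((x_2 → x_3) ↔ x_3) = 0 ↔ 4/5 = 1/5
~(((x_1 ↔ x_2) ↔ x_3) ↔ ~x_1) ∧ (~(x_3 → x_1) ↔ ((x_2 → x_3) ↔ x_3)) = 3/5 ∧ 1/5 = 1/5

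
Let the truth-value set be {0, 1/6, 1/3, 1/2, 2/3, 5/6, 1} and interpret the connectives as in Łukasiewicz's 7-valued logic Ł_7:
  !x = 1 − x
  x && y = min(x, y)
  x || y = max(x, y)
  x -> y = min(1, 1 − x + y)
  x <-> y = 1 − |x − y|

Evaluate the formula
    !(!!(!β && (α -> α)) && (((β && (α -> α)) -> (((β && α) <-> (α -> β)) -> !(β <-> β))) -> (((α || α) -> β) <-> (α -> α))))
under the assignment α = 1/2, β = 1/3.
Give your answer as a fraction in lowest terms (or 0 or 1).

1/3

!β = !1/3 = 2/3
α -> α = 1/2 -> 1/2 = 1
!β && (α -> α) = 2/3 && 1 = 2/3
!(!β && (α -> α)) = !2/3 = 1/3
!!(!β && (α -> α)) = !1/3 = 2/3
α -> α = 1/2 -> 1/2 = 1
β && (α -> α) = 1/3 && 1 = 1/3
β && α = 1/3 && 1/2 = 1/3
α -> β = 1/2 -> 1/3 = 5/6
(β && α) <-> (α -> β) = 1/3 <-> 5/6 = 1/2
β <-> β = 1/3 <-> 1/3 = 1
!(β <-> β) = !1 = 0
((β && α) <-> (α -> β)) -> !(β <-> β) = 1/2 -> 0 = 1/2
(β && (α -> α)) -> (((β && α) <-> (α -> β)) -> !(β <-> β)) = 1/3 -> 1/2 = 1
α || α = 1/2 || 1/2 = 1/2
(α || α) -> β = 1/2 -> 1/3 = 5/6
α -> α = 1/2 -> 1/2 = 1
((α || α) -> β) <-> (α -> α) = 5/6 <-> 1 = 5/6
((β && (α -> α)) -> (((β && α) <-> (α -> β)) -> !(β <-> β))) -> (((α || α) -> β) <-> (α -> α)) = 1 -> 5/6 = 5/6
!!(!β && (α -> α)) && (((β && (α -> α)) -> (((β && α) <-> (α -> β)) -> !(β <-> β))) -> (((α || α) -> β) <-> (α -> α))) = 2/3 && 5/6 = 2/3
!(!!(!β && (α -> α)) && (((β && (α -> α)) -> (((β && α) <-> (α -> β)) -> !(β <-> β))) -> (((α || α) -> β) <-> (α -> α)))) = !2/3 = 1/3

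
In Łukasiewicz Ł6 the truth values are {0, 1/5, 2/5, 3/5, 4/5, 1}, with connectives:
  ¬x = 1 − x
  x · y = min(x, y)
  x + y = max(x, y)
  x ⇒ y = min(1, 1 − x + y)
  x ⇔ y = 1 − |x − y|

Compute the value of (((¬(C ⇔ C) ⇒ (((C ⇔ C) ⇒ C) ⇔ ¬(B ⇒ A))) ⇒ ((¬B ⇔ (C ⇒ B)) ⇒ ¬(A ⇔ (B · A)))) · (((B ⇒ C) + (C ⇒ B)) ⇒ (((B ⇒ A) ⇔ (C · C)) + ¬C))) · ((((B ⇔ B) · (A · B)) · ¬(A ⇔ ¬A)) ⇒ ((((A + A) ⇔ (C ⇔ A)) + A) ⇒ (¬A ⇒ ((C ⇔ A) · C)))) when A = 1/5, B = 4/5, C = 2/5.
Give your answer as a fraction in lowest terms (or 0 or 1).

C ⇔ C = 2/5 ⇔ 2/5 = 1
¬(C ⇔ C) = ¬1 = 0
C ⇔ C = 2/5 ⇔ 2/5 = 1
(C ⇔ C) ⇒ C = 1 ⇒ 2/5 = 2/5
B ⇒ A = 4/5 ⇒ 1/5 = 2/5
¬(B ⇒ A) = ¬2/5 = 3/5
((C ⇔ C) ⇒ C) ⇔ ¬(B ⇒ A) = 2/5 ⇔ 3/5 = 4/5
¬(C ⇔ C) ⇒ (((C ⇔ C) ⇒ C) ⇔ ¬(B ⇒ A)) = 0 ⇒ 4/5 = 1
¬B = ¬4/5 = 1/5
C ⇒ B = 2/5 ⇒ 4/5 = 1
¬B ⇔ (C ⇒ B) = 1/5 ⇔ 1 = 1/5
B · A = 4/5 · 1/5 = 1/5
A ⇔ (B · A) = 1/5 ⇔ 1/5 = 1
¬(A ⇔ (B · A)) = ¬1 = 0
(¬B ⇔ (C ⇒ B)) ⇒ ¬(A ⇔ (B · A)) = 1/5 ⇒ 0 = 4/5
(¬(C ⇔ C) ⇒ (((C ⇔ C) ⇒ C) ⇔ ¬(B ⇒ A))) ⇒ ((¬B ⇔ (C ⇒ B)) ⇒ ¬(A ⇔ (B · A))) = 1 ⇒ 4/5 = 4/5
B ⇒ C = 4/5 ⇒ 2/5 = 3/5
C ⇒ B = 2/5 ⇒ 4/5 = 1
(B ⇒ C) + (C ⇒ B) = 3/5 + 1 = 1
B ⇒ A = 4/5 ⇒ 1/5 = 2/5
C · C = 2/5 · 2/5 = 2/5
(B ⇒ A) ⇔ (C · C) = 2/5 ⇔ 2/5 = 1
¬C = ¬2/5 = 3/5
((B ⇒ A) ⇔ (C · C)) + ¬C = 1 + 3/5 = 1
((B ⇒ C) + (C ⇒ B)) ⇒ (((B ⇒ A) ⇔ (C · C)) + ¬C) = 1 ⇒ 1 = 1
((¬(C ⇔ C) ⇒ (((C ⇔ C) ⇒ C) ⇔ ¬(B ⇒ A))) ⇒ ((¬B ⇔ (C ⇒ B)) ⇒ ¬(A ⇔ (B · A)))) · (((B ⇒ C) + (C ⇒ B)) ⇒ (((B ⇒ A) ⇔ (C · C)) + ¬C)) = 4/5 · 1 = 4/5
B ⇔ B = 4/5 ⇔ 4/5 = 1
A · B = 1/5 · 4/5 = 1/5
(B ⇔ B) · (A · B) = 1 · 1/5 = 1/5
¬A = ¬1/5 = 4/5
A ⇔ ¬A = 1/5 ⇔ 4/5 = 2/5
¬(A ⇔ ¬A) = ¬2/5 = 3/5
((B ⇔ B) · (A · B)) · ¬(A ⇔ ¬A) = 1/5 · 3/5 = 1/5
A + A = 1/5 + 1/5 = 1/5
C ⇔ A = 2/5 ⇔ 1/5 = 4/5
(A + A) ⇔ (C ⇔ A) = 1/5 ⇔ 4/5 = 2/5
((A + A) ⇔ (C ⇔ A)) + A = 2/5 + 1/5 = 2/5
¬A = ¬1/5 = 4/5
C ⇔ A = 2/5 ⇔ 1/5 = 4/5
(C ⇔ A) · C = 4/5 · 2/5 = 2/5
¬A ⇒ ((C ⇔ A) · C) = 4/5 ⇒ 2/5 = 3/5
(((A + A) ⇔ (C ⇔ A)) + A) ⇒ (¬A ⇒ ((C ⇔ A) · C)) = 2/5 ⇒ 3/5 = 1
(((B ⇔ B) · (A · B)) · ¬(A ⇔ ¬A)) ⇒ ((((A + A) ⇔ (C ⇔ A)) + A) ⇒ (¬A ⇒ ((C ⇔ A) · C))) = 1/5 ⇒ 1 = 1
(((¬(C ⇔ C) ⇒ (((C ⇔ C) ⇒ C) ⇔ ¬(B ⇒ A))) ⇒ ((¬B ⇔ (C ⇒ B)) ⇒ ¬(A ⇔ (B · A)))) · (((B ⇒ C) + (C ⇒ B)) ⇒ (((B ⇒ A) ⇔ (C · C)) + ¬C))) · ((((B ⇔ B) · (A · B)) · ¬(A ⇔ ¬A)) ⇒ ((((A + A) ⇔ (C ⇔ A)) + A) ⇒ (¬A ⇒ ((C ⇔ A) · C)))) = 4/5 · 1 = 4/5

4/5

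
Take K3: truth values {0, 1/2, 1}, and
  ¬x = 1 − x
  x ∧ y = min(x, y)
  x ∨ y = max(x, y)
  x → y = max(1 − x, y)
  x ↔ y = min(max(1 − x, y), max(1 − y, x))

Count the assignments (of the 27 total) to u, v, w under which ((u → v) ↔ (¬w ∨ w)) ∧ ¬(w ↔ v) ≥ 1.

value 1: 4 assignments (counts)
value 1/2: 16 assignments
value 0: 7 assignments
So 4 of the 27 assignments meet the threshold.

4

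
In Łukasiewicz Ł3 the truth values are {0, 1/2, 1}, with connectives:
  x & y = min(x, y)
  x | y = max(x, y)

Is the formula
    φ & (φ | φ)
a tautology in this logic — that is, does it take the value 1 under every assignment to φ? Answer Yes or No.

Counterexample: take φ = 0.
φ | φ = 0 | 0 = 0
φ & (φ | φ) = 0 & 0 = 0
This gives 0 ≠ 1.

No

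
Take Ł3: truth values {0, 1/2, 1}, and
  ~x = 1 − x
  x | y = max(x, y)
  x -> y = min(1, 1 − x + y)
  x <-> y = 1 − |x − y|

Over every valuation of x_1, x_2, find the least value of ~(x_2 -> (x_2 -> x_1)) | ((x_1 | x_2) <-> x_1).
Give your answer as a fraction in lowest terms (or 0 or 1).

1/2

Take x_1 = 0, x_2 = 1/2:
x_2 -> x_1 = 1/2 -> 0 = 1/2
x_2 -> (x_2 -> x_1) = 1/2 -> 1/2 = 1
~(x_2 -> (x_2 -> x_1)) = ~1 = 0
x_1 | x_2 = 0 | 1/2 = 1/2
(x_1 | x_2) <-> x_1 = 1/2 <-> 0 = 1/2
~(x_2 -> (x_2 -> x_1)) | ((x_1 | x_2) <-> x_1) = 0 | 1/2 = 1/2
No assignment yields a value below 1/2, so this is the minimum.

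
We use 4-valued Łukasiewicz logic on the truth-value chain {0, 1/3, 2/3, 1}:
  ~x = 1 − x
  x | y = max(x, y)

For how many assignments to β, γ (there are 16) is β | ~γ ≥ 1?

7

β = 0, γ = 0 ↦ 1  ≥
β = 0, γ = 1/3 ↦ 2/3  <
β = 0, γ = 2/3 ↦ 1/3  <
β = 0, γ = 1 ↦ 0  <
β = 1/3, γ = 0 ↦ 1  ≥
β = 1/3, γ = 1/3 ↦ 2/3  <
β = 1/3, γ = 2/3 ↦ 1/3  <
β = 1/3, γ = 1 ↦ 1/3  <
β = 2/3, γ = 0 ↦ 1  ≥
β = 2/3, γ = 1/3 ↦ 2/3  <
β = 2/3, γ = 2/3 ↦ 2/3  <
β = 2/3, γ = 1 ↦ 2/3  <
β = 1, γ = 0 ↦ 1  ≥
β = 1, γ = 1/3 ↦ 1  ≥
β = 1, γ = 2/3 ↦ 1  ≥
β = 1, γ = 1 ↦ 1  ≥
So 7 of the 16 assignments meet the threshold.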